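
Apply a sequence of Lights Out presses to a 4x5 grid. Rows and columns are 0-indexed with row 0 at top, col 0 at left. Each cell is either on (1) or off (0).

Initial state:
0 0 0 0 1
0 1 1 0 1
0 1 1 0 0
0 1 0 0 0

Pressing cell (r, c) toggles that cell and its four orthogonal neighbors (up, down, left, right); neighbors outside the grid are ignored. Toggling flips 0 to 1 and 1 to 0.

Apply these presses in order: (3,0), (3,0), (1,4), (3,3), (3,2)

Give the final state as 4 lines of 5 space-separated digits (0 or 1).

After press 1 at (3,0):
0 0 0 0 1
0 1 1 0 1
1 1 1 0 0
1 0 0 0 0

After press 2 at (3,0):
0 0 0 0 1
0 1 1 0 1
0 1 1 0 0
0 1 0 0 0

After press 3 at (1,4):
0 0 0 0 0
0 1 1 1 0
0 1 1 0 1
0 1 0 0 0

After press 4 at (3,3):
0 0 0 0 0
0 1 1 1 0
0 1 1 1 1
0 1 1 1 1

After press 5 at (3,2):
0 0 0 0 0
0 1 1 1 0
0 1 0 1 1
0 0 0 0 1

Answer: 0 0 0 0 0
0 1 1 1 0
0 1 0 1 1
0 0 0 0 1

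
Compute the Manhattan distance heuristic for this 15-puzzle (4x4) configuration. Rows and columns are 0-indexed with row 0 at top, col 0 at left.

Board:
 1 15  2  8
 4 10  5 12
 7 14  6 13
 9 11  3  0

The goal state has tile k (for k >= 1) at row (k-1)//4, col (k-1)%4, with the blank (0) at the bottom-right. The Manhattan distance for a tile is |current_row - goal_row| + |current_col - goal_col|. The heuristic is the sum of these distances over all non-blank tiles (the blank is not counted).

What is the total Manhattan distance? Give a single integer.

Answer: 30

Derivation:
Tile 1: (0,0)->(0,0) = 0
Tile 15: (0,1)->(3,2) = 4
Tile 2: (0,2)->(0,1) = 1
Tile 8: (0,3)->(1,3) = 1
Tile 4: (1,0)->(0,3) = 4
Tile 10: (1,1)->(2,1) = 1
Tile 5: (1,2)->(1,0) = 2
Tile 12: (1,3)->(2,3) = 1
Tile 7: (2,0)->(1,2) = 3
Tile 14: (2,1)->(3,1) = 1
Tile 6: (2,2)->(1,1) = 2
Tile 13: (2,3)->(3,0) = 4
Tile 9: (3,0)->(2,0) = 1
Tile 11: (3,1)->(2,2) = 2
Tile 3: (3,2)->(0,2) = 3
Sum: 0 + 4 + 1 + 1 + 4 + 1 + 2 + 1 + 3 + 1 + 2 + 4 + 1 + 2 + 3 = 30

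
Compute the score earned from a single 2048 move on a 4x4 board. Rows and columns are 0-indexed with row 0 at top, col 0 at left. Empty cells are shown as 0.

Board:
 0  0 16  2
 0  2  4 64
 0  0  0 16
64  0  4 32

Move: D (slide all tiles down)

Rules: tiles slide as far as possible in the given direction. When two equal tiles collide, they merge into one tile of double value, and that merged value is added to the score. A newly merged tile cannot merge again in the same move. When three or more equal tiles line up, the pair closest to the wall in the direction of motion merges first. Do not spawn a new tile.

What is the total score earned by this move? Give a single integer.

Answer: 8

Derivation:
Slide down:
col 0: [0, 0, 0, 64] -> [0, 0, 0, 64]  score +0 (running 0)
col 1: [0, 2, 0, 0] -> [0, 0, 0, 2]  score +0 (running 0)
col 2: [16, 4, 0, 4] -> [0, 0, 16, 8]  score +8 (running 8)
col 3: [2, 64, 16, 32] -> [2, 64, 16, 32]  score +0 (running 8)
Board after move:
 0  0  0  2
 0  0  0 64
 0  0 16 16
64  2  8 32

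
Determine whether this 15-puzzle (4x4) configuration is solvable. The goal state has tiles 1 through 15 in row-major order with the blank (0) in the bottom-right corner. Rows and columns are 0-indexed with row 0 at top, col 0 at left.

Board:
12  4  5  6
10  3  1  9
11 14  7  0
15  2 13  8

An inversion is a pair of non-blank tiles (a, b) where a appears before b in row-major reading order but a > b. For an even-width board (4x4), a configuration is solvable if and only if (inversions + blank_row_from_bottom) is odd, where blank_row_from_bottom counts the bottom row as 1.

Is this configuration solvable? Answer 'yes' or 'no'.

Answer: yes

Derivation:
Inversions: 43
Blank is in row 2 (0-indexed from top), which is row 2 counting from the bottom (bottom = 1).
43 + 2 = 45, which is odd, so the puzzle is solvable.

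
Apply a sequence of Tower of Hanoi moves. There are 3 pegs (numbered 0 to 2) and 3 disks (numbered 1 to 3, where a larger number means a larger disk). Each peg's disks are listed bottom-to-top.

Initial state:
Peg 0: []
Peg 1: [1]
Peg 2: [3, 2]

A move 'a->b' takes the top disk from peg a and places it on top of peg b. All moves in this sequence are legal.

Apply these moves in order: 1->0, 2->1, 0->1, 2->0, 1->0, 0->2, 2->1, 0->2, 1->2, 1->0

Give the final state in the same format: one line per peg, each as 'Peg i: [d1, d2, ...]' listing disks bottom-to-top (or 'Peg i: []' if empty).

Answer: Peg 0: [2]
Peg 1: []
Peg 2: [3, 1]

Derivation:
After move 1 (1->0):
Peg 0: [1]
Peg 1: []
Peg 2: [3, 2]

After move 2 (2->1):
Peg 0: [1]
Peg 1: [2]
Peg 2: [3]

After move 3 (0->1):
Peg 0: []
Peg 1: [2, 1]
Peg 2: [3]

After move 4 (2->0):
Peg 0: [3]
Peg 1: [2, 1]
Peg 2: []

After move 5 (1->0):
Peg 0: [3, 1]
Peg 1: [2]
Peg 2: []

After move 6 (0->2):
Peg 0: [3]
Peg 1: [2]
Peg 2: [1]

After move 7 (2->1):
Peg 0: [3]
Peg 1: [2, 1]
Peg 2: []

After move 8 (0->2):
Peg 0: []
Peg 1: [2, 1]
Peg 2: [3]

After move 9 (1->2):
Peg 0: []
Peg 1: [2]
Peg 2: [3, 1]

After move 10 (1->0):
Peg 0: [2]
Peg 1: []
Peg 2: [3, 1]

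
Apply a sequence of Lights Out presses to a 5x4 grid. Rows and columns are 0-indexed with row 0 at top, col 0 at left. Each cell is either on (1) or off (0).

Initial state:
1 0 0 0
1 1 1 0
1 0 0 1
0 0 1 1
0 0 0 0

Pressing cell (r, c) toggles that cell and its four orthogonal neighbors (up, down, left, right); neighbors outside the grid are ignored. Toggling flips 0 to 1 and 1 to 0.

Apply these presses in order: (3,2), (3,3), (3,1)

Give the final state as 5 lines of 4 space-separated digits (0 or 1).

Answer: 1 0 0 0
1 1 1 0
1 1 1 0
1 0 0 1
0 1 1 1

Derivation:
After press 1 at (3,2):
1 0 0 0
1 1 1 0
1 0 1 1
0 1 0 0
0 0 1 0

After press 2 at (3,3):
1 0 0 0
1 1 1 0
1 0 1 0
0 1 1 1
0 0 1 1

After press 3 at (3,1):
1 0 0 0
1 1 1 0
1 1 1 0
1 0 0 1
0 1 1 1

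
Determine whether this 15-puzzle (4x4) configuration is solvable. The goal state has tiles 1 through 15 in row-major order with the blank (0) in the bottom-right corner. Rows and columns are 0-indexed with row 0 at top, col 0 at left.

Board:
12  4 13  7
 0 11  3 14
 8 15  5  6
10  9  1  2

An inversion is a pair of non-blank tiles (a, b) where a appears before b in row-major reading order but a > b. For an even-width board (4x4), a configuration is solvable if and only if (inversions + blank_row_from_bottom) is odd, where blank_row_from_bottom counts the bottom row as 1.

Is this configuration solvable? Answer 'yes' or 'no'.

Inversions: 65
Blank is in row 1 (0-indexed from top), which is row 3 counting from the bottom (bottom = 1).
65 + 3 = 68, which is even, so the puzzle is not solvable.

Answer: no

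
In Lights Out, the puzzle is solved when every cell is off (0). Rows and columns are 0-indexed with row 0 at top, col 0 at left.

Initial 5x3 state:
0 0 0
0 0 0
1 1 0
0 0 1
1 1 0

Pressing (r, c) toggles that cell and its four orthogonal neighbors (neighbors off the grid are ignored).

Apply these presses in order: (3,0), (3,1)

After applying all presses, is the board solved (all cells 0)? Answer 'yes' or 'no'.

Answer: yes

Derivation:
After press 1 at (3,0):
0 0 0
0 0 0
0 1 0
1 1 1
0 1 0

After press 2 at (3,1):
0 0 0
0 0 0
0 0 0
0 0 0
0 0 0

Lights still on: 0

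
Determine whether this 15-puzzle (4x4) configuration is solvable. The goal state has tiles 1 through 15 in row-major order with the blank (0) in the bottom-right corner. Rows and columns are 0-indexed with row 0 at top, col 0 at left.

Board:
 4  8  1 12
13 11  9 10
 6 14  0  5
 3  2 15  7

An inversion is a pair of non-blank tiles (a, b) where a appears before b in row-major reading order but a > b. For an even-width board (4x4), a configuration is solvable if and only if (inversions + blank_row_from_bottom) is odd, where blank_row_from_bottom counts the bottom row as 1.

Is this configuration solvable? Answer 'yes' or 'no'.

Inversions: 53
Blank is in row 2 (0-indexed from top), which is row 2 counting from the bottom (bottom = 1).
53 + 2 = 55, which is odd, so the puzzle is solvable.

Answer: yes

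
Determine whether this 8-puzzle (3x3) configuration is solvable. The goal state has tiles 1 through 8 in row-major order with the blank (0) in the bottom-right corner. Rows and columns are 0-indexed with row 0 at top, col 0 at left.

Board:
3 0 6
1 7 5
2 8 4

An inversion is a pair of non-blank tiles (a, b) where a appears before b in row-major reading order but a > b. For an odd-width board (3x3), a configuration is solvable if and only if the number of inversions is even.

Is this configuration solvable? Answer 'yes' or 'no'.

Answer: yes

Derivation:
Inversions (pairs i<j in row-major order where tile[i] > tile[j] > 0): 12
12 is even, so the puzzle is solvable.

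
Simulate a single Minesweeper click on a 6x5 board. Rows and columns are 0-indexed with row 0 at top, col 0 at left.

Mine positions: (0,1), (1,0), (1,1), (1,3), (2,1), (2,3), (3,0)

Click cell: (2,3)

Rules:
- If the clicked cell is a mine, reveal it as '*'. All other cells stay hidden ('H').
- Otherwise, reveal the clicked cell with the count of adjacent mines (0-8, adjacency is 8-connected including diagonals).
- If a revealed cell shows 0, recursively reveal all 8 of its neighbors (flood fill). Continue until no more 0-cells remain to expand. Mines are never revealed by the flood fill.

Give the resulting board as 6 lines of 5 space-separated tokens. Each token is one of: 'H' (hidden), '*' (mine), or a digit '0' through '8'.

H H H H H
H H H H H
H H H * H
H H H H H
H H H H H
H H H H H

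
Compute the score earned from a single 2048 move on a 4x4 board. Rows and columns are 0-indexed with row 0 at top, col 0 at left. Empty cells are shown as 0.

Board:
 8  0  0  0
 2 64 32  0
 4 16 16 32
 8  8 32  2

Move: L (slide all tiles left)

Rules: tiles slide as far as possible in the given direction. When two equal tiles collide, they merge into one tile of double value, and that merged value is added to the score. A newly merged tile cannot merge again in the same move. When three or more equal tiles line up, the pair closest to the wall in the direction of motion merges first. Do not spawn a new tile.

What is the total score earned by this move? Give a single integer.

Slide left:
row 0: [8, 0, 0, 0] -> [8, 0, 0, 0]  score +0 (running 0)
row 1: [2, 64, 32, 0] -> [2, 64, 32, 0]  score +0 (running 0)
row 2: [4, 16, 16, 32] -> [4, 32, 32, 0]  score +32 (running 32)
row 3: [8, 8, 32, 2] -> [16, 32, 2, 0]  score +16 (running 48)
Board after move:
 8  0  0  0
 2 64 32  0
 4 32 32  0
16 32  2  0

Answer: 48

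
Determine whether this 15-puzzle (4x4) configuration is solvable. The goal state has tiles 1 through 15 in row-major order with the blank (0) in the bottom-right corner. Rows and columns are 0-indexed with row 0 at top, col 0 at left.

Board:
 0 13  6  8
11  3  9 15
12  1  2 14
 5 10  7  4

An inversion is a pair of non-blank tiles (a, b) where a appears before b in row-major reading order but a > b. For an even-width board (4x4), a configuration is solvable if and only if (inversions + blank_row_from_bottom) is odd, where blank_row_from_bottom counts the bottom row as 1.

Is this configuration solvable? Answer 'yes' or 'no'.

Answer: no

Derivation:
Inversions: 60
Blank is in row 0 (0-indexed from top), which is row 4 counting from the bottom (bottom = 1).
60 + 4 = 64, which is even, so the puzzle is not solvable.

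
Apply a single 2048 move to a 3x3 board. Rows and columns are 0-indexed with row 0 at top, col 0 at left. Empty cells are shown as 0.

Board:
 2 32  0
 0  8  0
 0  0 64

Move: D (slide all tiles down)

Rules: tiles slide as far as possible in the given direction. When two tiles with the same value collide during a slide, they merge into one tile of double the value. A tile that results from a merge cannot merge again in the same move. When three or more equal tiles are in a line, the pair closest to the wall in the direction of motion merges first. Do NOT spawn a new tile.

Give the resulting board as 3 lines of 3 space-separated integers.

Answer:  0  0  0
 0 32  0
 2  8 64

Derivation:
Slide down:
col 0: [2, 0, 0] -> [0, 0, 2]
col 1: [32, 8, 0] -> [0, 32, 8]
col 2: [0, 0, 64] -> [0, 0, 64]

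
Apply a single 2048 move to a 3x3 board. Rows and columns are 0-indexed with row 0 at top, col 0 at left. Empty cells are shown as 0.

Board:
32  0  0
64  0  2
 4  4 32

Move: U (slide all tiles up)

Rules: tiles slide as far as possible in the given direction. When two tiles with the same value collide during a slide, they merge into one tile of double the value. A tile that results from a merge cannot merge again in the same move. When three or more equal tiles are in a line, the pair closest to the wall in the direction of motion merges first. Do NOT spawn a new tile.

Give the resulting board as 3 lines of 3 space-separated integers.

Answer: 32  4  2
64  0 32
 4  0  0

Derivation:
Slide up:
col 0: [32, 64, 4] -> [32, 64, 4]
col 1: [0, 0, 4] -> [4, 0, 0]
col 2: [0, 2, 32] -> [2, 32, 0]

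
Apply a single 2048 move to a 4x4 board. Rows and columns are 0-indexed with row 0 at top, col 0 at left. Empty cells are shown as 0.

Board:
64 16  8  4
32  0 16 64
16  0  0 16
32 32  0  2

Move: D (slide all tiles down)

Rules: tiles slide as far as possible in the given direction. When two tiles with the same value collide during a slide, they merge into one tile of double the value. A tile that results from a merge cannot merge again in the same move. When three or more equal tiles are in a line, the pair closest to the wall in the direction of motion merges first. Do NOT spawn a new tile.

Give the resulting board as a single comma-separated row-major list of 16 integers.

Answer: 64, 0, 0, 4, 32, 0, 0, 64, 16, 16, 8, 16, 32, 32, 16, 2

Derivation:
Slide down:
col 0: [64, 32, 16, 32] -> [64, 32, 16, 32]
col 1: [16, 0, 0, 32] -> [0, 0, 16, 32]
col 2: [8, 16, 0, 0] -> [0, 0, 8, 16]
col 3: [4, 64, 16, 2] -> [4, 64, 16, 2]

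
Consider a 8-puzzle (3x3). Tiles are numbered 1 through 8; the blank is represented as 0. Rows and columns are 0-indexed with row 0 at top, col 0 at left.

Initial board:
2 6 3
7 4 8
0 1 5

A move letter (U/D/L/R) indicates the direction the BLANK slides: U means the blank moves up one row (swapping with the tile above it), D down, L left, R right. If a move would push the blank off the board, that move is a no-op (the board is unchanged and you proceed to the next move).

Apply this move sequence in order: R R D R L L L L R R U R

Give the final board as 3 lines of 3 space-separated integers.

Answer: 2 6 3
7 4 0
1 5 8

Derivation:
After move 1 (R):
2 6 3
7 4 8
1 0 5

After move 2 (R):
2 6 3
7 4 8
1 5 0

After move 3 (D):
2 6 3
7 4 8
1 5 0

After move 4 (R):
2 6 3
7 4 8
1 5 0

After move 5 (L):
2 6 3
7 4 8
1 0 5

After move 6 (L):
2 6 3
7 4 8
0 1 5

After move 7 (L):
2 6 3
7 4 8
0 1 5

After move 8 (L):
2 6 3
7 4 8
0 1 5

After move 9 (R):
2 6 3
7 4 8
1 0 5

After move 10 (R):
2 6 3
7 4 8
1 5 0

After move 11 (U):
2 6 3
7 4 0
1 5 8

After move 12 (R):
2 6 3
7 4 0
1 5 8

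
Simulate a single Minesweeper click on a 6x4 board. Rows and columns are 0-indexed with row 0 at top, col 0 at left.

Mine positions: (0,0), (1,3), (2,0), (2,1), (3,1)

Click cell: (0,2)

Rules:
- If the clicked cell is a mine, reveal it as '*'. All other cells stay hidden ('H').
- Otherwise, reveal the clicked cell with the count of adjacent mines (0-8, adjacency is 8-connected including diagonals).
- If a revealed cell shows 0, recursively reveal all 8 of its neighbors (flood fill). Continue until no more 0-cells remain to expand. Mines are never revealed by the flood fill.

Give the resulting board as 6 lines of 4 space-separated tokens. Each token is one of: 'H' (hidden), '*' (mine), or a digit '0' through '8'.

H H 1 H
H H H H
H H H H
H H H H
H H H H
H H H H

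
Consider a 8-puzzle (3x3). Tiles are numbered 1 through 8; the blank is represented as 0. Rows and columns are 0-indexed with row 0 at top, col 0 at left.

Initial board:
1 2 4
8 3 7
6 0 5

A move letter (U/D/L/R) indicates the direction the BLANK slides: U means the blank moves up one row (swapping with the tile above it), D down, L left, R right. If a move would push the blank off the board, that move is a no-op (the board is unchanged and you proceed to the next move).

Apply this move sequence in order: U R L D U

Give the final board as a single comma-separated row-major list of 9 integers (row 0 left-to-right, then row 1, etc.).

Answer: 1, 2, 4, 8, 0, 7, 6, 3, 5

Derivation:
After move 1 (U):
1 2 4
8 0 7
6 3 5

After move 2 (R):
1 2 4
8 7 0
6 3 5

After move 3 (L):
1 2 4
8 0 7
6 3 5

After move 4 (D):
1 2 4
8 3 7
6 0 5

After move 5 (U):
1 2 4
8 0 7
6 3 5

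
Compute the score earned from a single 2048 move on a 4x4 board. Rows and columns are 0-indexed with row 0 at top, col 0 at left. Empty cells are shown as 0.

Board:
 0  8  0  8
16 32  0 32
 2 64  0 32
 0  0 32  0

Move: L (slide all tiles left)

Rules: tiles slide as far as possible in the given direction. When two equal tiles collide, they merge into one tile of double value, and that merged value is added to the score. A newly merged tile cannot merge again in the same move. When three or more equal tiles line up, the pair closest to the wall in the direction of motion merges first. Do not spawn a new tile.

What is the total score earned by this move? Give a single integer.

Slide left:
row 0: [0, 8, 0, 8] -> [16, 0, 0, 0]  score +16 (running 16)
row 1: [16, 32, 0, 32] -> [16, 64, 0, 0]  score +64 (running 80)
row 2: [2, 64, 0, 32] -> [2, 64, 32, 0]  score +0 (running 80)
row 3: [0, 0, 32, 0] -> [32, 0, 0, 0]  score +0 (running 80)
Board after move:
16  0  0  0
16 64  0  0
 2 64 32  0
32  0  0  0

Answer: 80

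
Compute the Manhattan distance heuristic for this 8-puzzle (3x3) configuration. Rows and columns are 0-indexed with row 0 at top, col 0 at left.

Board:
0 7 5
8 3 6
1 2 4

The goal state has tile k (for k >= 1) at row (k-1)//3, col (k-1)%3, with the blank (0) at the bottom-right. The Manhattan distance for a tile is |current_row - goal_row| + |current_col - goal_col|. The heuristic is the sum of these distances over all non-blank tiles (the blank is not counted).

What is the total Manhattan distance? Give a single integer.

Answer: 16

Derivation:
Tile 7: (0,1)->(2,0) = 3
Tile 5: (0,2)->(1,1) = 2
Tile 8: (1,0)->(2,1) = 2
Tile 3: (1,1)->(0,2) = 2
Tile 6: (1,2)->(1,2) = 0
Tile 1: (2,0)->(0,0) = 2
Tile 2: (2,1)->(0,1) = 2
Tile 4: (2,2)->(1,0) = 3
Sum: 3 + 2 + 2 + 2 + 0 + 2 + 2 + 3 = 16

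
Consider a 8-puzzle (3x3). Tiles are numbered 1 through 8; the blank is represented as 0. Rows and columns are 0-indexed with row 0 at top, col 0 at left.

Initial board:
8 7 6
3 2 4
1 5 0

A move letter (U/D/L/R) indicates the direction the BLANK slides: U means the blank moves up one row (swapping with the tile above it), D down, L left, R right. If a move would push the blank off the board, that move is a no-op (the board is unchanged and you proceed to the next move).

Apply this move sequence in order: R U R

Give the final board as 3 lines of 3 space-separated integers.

Answer: 8 7 6
3 2 0
1 5 4

Derivation:
After move 1 (R):
8 7 6
3 2 4
1 5 0

After move 2 (U):
8 7 6
3 2 0
1 5 4

After move 3 (R):
8 7 6
3 2 0
1 5 4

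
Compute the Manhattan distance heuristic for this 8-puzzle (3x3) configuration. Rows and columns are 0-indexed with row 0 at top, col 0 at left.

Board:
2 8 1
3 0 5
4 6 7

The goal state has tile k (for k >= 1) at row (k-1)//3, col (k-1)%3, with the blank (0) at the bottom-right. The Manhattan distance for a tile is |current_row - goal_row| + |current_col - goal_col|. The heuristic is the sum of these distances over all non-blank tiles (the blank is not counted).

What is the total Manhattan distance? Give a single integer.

Answer: 14

Derivation:
Tile 2: at (0,0), goal (0,1), distance |0-0|+|0-1| = 1
Tile 8: at (0,1), goal (2,1), distance |0-2|+|1-1| = 2
Tile 1: at (0,2), goal (0,0), distance |0-0|+|2-0| = 2
Tile 3: at (1,0), goal (0,2), distance |1-0|+|0-2| = 3
Tile 5: at (1,2), goal (1,1), distance |1-1|+|2-1| = 1
Tile 4: at (2,0), goal (1,0), distance |2-1|+|0-0| = 1
Tile 6: at (2,1), goal (1,2), distance |2-1|+|1-2| = 2
Tile 7: at (2,2), goal (2,0), distance |2-2|+|2-0| = 2
Sum: 1 + 2 + 2 + 3 + 1 + 1 + 2 + 2 = 14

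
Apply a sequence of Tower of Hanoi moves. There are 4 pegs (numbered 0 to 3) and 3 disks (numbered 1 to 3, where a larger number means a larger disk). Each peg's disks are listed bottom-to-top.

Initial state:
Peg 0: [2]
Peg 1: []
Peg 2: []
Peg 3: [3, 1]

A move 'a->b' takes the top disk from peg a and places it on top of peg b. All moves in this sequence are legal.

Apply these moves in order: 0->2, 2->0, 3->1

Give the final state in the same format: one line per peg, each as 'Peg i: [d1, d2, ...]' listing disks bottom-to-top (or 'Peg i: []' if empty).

After move 1 (0->2):
Peg 0: []
Peg 1: []
Peg 2: [2]
Peg 3: [3, 1]

After move 2 (2->0):
Peg 0: [2]
Peg 1: []
Peg 2: []
Peg 3: [3, 1]

After move 3 (3->1):
Peg 0: [2]
Peg 1: [1]
Peg 2: []
Peg 3: [3]

Answer: Peg 0: [2]
Peg 1: [1]
Peg 2: []
Peg 3: [3]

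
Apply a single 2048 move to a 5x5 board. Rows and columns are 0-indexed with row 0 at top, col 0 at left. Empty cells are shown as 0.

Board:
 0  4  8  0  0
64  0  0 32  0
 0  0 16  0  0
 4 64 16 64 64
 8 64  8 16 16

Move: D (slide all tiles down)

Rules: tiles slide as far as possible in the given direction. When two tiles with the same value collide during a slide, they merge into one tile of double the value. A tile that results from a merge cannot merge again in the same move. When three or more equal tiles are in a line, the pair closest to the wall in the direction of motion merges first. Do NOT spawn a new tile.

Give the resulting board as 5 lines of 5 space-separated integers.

Answer:   0   0   0   0   0
  0   0   0   0   0
 64   0   8  32   0
  4   4  32  64  64
  8 128   8  16  16

Derivation:
Slide down:
col 0: [0, 64, 0, 4, 8] -> [0, 0, 64, 4, 8]
col 1: [4, 0, 0, 64, 64] -> [0, 0, 0, 4, 128]
col 2: [8, 0, 16, 16, 8] -> [0, 0, 8, 32, 8]
col 3: [0, 32, 0, 64, 16] -> [0, 0, 32, 64, 16]
col 4: [0, 0, 0, 64, 16] -> [0, 0, 0, 64, 16]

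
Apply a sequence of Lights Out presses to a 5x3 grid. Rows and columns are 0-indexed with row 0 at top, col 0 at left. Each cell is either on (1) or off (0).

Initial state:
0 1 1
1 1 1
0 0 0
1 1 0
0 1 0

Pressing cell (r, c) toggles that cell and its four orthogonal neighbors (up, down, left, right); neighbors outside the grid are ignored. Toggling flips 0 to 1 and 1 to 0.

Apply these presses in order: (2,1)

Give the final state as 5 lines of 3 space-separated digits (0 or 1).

Answer: 0 1 1
1 0 1
1 1 1
1 0 0
0 1 0

Derivation:
After press 1 at (2,1):
0 1 1
1 0 1
1 1 1
1 0 0
0 1 0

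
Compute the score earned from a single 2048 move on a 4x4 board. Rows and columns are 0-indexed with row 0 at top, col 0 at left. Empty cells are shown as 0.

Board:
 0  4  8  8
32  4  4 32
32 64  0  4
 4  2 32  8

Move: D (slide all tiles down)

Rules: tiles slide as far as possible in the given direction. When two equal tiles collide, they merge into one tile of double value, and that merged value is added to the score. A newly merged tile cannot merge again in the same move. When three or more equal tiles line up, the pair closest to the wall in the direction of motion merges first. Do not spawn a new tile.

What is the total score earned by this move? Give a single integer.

Answer: 72

Derivation:
Slide down:
col 0: [0, 32, 32, 4] -> [0, 0, 64, 4]  score +64 (running 64)
col 1: [4, 4, 64, 2] -> [0, 8, 64, 2]  score +8 (running 72)
col 2: [8, 4, 0, 32] -> [0, 8, 4, 32]  score +0 (running 72)
col 3: [8, 32, 4, 8] -> [8, 32, 4, 8]  score +0 (running 72)
Board after move:
 0  0  0  8
 0  8  8 32
64 64  4  4
 4  2 32  8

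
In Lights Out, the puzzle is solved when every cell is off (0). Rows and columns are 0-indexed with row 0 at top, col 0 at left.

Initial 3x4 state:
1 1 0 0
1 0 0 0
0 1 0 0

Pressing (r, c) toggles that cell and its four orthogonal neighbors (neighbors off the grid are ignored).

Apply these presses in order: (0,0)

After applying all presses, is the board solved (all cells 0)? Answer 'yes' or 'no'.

Answer: no

Derivation:
After press 1 at (0,0):
0 0 0 0
0 0 0 0
0 1 0 0

Lights still on: 1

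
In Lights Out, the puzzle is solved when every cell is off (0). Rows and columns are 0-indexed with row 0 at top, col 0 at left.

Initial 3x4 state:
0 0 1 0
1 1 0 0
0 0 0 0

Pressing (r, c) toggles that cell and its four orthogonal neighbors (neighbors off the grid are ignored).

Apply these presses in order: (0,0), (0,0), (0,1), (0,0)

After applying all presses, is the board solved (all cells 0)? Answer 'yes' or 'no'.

Answer: yes

Derivation:
After press 1 at (0,0):
1 1 1 0
0 1 0 0
0 0 0 0

After press 2 at (0,0):
0 0 1 0
1 1 0 0
0 0 0 0

After press 3 at (0,1):
1 1 0 0
1 0 0 0
0 0 0 0

After press 4 at (0,0):
0 0 0 0
0 0 0 0
0 0 0 0

Lights still on: 0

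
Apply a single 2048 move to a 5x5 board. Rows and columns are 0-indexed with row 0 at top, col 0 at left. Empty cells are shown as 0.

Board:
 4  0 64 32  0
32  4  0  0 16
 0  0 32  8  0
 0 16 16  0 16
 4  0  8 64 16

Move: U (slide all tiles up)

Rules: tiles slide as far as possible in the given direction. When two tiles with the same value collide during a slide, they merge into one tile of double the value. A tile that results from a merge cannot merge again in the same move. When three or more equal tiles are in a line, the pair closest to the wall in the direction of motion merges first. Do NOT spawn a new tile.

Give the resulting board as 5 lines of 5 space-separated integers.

Slide up:
col 0: [4, 32, 0, 0, 4] -> [4, 32, 4, 0, 0]
col 1: [0, 4, 0, 16, 0] -> [4, 16, 0, 0, 0]
col 2: [64, 0, 32, 16, 8] -> [64, 32, 16, 8, 0]
col 3: [32, 0, 8, 0, 64] -> [32, 8, 64, 0, 0]
col 4: [0, 16, 0, 16, 16] -> [32, 16, 0, 0, 0]

Answer:  4  4 64 32 32
32 16 32  8 16
 4  0 16 64  0
 0  0  8  0  0
 0  0  0  0  0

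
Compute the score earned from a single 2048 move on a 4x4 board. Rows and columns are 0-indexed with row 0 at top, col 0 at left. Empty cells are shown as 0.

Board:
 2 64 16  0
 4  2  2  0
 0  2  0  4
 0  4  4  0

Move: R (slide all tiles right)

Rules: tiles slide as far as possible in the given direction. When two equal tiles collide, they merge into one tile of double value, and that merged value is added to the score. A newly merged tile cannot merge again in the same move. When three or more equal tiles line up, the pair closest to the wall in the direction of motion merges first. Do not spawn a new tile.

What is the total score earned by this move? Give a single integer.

Answer: 12

Derivation:
Slide right:
row 0: [2, 64, 16, 0] -> [0, 2, 64, 16]  score +0 (running 0)
row 1: [4, 2, 2, 0] -> [0, 0, 4, 4]  score +4 (running 4)
row 2: [0, 2, 0, 4] -> [0, 0, 2, 4]  score +0 (running 4)
row 3: [0, 4, 4, 0] -> [0, 0, 0, 8]  score +8 (running 12)
Board after move:
 0  2 64 16
 0  0  4  4
 0  0  2  4
 0  0  0  8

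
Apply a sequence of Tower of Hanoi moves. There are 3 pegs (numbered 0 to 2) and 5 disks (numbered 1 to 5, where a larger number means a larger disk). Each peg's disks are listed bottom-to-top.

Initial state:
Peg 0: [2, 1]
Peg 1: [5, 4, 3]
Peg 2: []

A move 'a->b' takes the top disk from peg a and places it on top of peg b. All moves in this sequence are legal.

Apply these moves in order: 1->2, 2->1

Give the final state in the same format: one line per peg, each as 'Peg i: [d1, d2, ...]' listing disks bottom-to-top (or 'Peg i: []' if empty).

Answer: Peg 0: [2, 1]
Peg 1: [5, 4, 3]
Peg 2: []

Derivation:
After move 1 (1->2):
Peg 0: [2, 1]
Peg 1: [5, 4]
Peg 2: [3]

After move 2 (2->1):
Peg 0: [2, 1]
Peg 1: [5, 4, 3]
Peg 2: []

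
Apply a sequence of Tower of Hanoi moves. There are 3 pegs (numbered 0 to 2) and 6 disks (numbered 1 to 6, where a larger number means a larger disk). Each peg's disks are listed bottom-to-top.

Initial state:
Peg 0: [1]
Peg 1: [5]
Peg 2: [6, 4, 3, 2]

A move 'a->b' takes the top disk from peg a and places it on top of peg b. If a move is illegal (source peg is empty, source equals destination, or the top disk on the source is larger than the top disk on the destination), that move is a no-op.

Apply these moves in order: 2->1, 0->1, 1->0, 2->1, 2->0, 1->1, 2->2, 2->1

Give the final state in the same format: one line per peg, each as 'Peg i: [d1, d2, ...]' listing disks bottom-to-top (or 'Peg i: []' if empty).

Answer: Peg 0: [1]
Peg 1: [5, 2]
Peg 2: [6, 4, 3]

Derivation:
After move 1 (2->1):
Peg 0: [1]
Peg 1: [5, 2]
Peg 2: [6, 4, 3]

After move 2 (0->1):
Peg 0: []
Peg 1: [5, 2, 1]
Peg 2: [6, 4, 3]

After move 3 (1->0):
Peg 0: [1]
Peg 1: [5, 2]
Peg 2: [6, 4, 3]

After move 4 (2->1):
Peg 0: [1]
Peg 1: [5, 2]
Peg 2: [6, 4, 3]

After move 5 (2->0):
Peg 0: [1]
Peg 1: [5, 2]
Peg 2: [6, 4, 3]

After move 6 (1->1):
Peg 0: [1]
Peg 1: [5, 2]
Peg 2: [6, 4, 3]

After move 7 (2->2):
Peg 0: [1]
Peg 1: [5, 2]
Peg 2: [6, 4, 3]

After move 8 (2->1):
Peg 0: [1]
Peg 1: [5, 2]
Peg 2: [6, 4, 3]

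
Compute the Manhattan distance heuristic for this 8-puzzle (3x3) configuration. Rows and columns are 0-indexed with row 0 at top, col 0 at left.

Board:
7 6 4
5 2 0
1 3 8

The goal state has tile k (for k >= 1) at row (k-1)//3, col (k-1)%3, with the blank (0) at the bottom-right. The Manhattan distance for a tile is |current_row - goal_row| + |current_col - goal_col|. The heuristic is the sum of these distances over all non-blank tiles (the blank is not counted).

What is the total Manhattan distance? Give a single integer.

Tile 7: (0,0)->(2,0) = 2
Tile 6: (0,1)->(1,2) = 2
Tile 4: (0,2)->(1,0) = 3
Tile 5: (1,0)->(1,1) = 1
Tile 2: (1,1)->(0,1) = 1
Tile 1: (2,0)->(0,0) = 2
Tile 3: (2,1)->(0,2) = 3
Tile 8: (2,2)->(2,1) = 1
Sum: 2 + 2 + 3 + 1 + 1 + 2 + 3 + 1 = 15

Answer: 15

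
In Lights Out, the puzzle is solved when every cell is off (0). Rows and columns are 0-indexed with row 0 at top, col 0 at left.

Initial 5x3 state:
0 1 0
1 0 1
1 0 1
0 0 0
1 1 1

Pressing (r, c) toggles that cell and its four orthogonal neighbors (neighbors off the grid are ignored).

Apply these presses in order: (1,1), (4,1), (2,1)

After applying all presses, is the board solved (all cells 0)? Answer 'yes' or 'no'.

Answer: yes

Derivation:
After press 1 at (1,1):
0 0 0
0 1 0
1 1 1
0 0 0
1 1 1

After press 2 at (4,1):
0 0 0
0 1 0
1 1 1
0 1 0
0 0 0

After press 3 at (2,1):
0 0 0
0 0 0
0 0 0
0 0 0
0 0 0

Lights still on: 0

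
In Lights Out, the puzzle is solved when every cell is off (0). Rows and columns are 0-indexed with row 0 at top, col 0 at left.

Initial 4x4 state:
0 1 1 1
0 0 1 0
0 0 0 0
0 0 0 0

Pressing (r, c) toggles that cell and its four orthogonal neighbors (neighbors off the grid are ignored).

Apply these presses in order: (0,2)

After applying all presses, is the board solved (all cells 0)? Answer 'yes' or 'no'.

After press 1 at (0,2):
0 0 0 0
0 0 0 0
0 0 0 0
0 0 0 0

Lights still on: 0

Answer: yes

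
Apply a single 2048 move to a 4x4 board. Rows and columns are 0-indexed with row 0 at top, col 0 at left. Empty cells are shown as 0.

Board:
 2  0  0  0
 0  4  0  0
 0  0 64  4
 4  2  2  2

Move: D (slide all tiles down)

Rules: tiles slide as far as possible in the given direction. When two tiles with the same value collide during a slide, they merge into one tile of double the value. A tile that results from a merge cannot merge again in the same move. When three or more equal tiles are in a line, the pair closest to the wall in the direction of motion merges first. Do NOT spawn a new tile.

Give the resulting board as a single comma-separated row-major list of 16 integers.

Slide down:
col 0: [2, 0, 0, 4] -> [0, 0, 2, 4]
col 1: [0, 4, 0, 2] -> [0, 0, 4, 2]
col 2: [0, 0, 64, 2] -> [0, 0, 64, 2]
col 3: [0, 0, 4, 2] -> [0, 0, 4, 2]

Answer: 0, 0, 0, 0, 0, 0, 0, 0, 2, 4, 64, 4, 4, 2, 2, 2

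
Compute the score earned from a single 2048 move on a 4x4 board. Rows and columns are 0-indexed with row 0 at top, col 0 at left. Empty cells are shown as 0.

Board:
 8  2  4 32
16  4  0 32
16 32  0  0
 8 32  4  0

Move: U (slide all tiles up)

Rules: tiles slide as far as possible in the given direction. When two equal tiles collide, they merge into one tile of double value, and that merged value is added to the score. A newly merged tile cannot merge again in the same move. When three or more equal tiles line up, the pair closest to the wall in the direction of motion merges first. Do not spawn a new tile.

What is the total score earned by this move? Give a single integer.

Slide up:
col 0: [8, 16, 16, 8] -> [8, 32, 8, 0]  score +32 (running 32)
col 1: [2, 4, 32, 32] -> [2, 4, 64, 0]  score +64 (running 96)
col 2: [4, 0, 0, 4] -> [8, 0, 0, 0]  score +8 (running 104)
col 3: [32, 32, 0, 0] -> [64, 0, 0, 0]  score +64 (running 168)
Board after move:
 8  2  8 64
32  4  0  0
 8 64  0  0
 0  0  0  0

Answer: 168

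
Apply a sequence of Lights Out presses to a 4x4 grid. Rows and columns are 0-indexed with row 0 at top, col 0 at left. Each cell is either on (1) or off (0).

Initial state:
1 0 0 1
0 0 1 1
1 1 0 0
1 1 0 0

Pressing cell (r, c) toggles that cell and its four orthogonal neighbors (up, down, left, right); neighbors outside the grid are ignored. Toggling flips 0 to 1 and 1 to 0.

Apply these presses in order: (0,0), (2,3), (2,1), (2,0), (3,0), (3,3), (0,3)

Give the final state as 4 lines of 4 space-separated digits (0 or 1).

Answer: 0 1 1 0
0 1 1 1
0 1 0 0
1 1 1 0

Derivation:
After press 1 at (0,0):
0 1 0 1
1 0 1 1
1 1 0 0
1 1 0 0

After press 2 at (2,3):
0 1 0 1
1 0 1 0
1 1 1 1
1 1 0 1

After press 3 at (2,1):
0 1 0 1
1 1 1 0
0 0 0 1
1 0 0 1

After press 4 at (2,0):
0 1 0 1
0 1 1 0
1 1 0 1
0 0 0 1

After press 5 at (3,0):
0 1 0 1
0 1 1 0
0 1 0 1
1 1 0 1

After press 6 at (3,3):
0 1 0 1
0 1 1 0
0 1 0 0
1 1 1 0

After press 7 at (0,3):
0 1 1 0
0 1 1 1
0 1 0 0
1 1 1 0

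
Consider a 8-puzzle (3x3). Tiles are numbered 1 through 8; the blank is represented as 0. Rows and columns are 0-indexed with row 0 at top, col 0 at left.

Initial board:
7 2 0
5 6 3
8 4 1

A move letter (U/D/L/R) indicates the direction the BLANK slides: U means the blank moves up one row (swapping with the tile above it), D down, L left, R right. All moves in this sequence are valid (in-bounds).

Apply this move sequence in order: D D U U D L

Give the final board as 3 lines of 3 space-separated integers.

After move 1 (D):
7 2 3
5 6 0
8 4 1

After move 2 (D):
7 2 3
5 6 1
8 4 0

After move 3 (U):
7 2 3
5 6 0
8 4 1

After move 4 (U):
7 2 0
5 6 3
8 4 1

After move 5 (D):
7 2 3
5 6 0
8 4 1

After move 6 (L):
7 2 3
5 0 6
8 4 1

Answer: 7 2 3
5 0 6
8 4 1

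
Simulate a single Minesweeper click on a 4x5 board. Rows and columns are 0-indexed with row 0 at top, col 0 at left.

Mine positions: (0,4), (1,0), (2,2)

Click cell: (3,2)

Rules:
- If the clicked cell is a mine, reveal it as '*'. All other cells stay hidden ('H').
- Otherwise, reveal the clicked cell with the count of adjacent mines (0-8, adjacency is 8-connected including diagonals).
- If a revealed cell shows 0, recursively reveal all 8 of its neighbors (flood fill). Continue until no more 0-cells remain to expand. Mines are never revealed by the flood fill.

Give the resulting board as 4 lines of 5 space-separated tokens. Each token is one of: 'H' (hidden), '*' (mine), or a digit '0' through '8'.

H H H H H
H H H H H
H H H H H
H H 1 H H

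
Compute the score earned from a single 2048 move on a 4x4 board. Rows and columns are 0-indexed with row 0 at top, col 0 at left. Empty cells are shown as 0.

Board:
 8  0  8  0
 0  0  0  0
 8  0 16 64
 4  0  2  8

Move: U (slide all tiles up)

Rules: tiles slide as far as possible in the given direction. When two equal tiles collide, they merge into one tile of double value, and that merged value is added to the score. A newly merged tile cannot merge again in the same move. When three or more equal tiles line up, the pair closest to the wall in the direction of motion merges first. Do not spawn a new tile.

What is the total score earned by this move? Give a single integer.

Answer: 16

Derivation:
Slide up:
col 0: [8, 0, 8, 4] -> [16, 4, 0, 0]  score +16 (running 16)
col 1: [0, 0, 0, 0] -> [0, 0, 0, 0]  score +0 (running 16)
col 2: [8, 0, 16, 2] -> [8, 16, 2, 0]  score +0 (running 16)
col 3: [0, 0, 64, 8] -> [64, 8, 0, 0]  score +0 (running 16)
Board after move:
16  0  8 64
 4  0 16  8
 0  0  2  0
 0  0  0  0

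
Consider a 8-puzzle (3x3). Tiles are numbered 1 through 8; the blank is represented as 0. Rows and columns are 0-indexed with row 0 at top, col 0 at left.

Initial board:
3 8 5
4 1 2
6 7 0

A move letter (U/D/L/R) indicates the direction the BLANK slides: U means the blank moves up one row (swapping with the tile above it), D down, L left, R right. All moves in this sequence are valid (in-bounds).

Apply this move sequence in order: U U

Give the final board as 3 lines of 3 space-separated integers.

Answer: 3 8 0
4 1 5
6 7 2

Derivation:
After move 1 (U):
3 8 5
4 1 0
6 7 2

After move 2 (U):
3 8 0
4 1 5
6 7 2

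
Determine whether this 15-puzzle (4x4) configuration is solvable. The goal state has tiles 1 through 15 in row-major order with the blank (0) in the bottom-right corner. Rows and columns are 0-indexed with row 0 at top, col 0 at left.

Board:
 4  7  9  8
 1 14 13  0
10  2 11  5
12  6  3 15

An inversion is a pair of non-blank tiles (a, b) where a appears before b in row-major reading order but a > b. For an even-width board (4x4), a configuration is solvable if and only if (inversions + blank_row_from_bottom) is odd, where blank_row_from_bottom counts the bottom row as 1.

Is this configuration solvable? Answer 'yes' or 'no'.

Inversions: 45
Blank is in row 1 (0-indexed from top), which is row 3 counting from the bottom (bottom = 1).
45 + 3 = 48, which is even, so the puzzle is not solvable.

Answer: no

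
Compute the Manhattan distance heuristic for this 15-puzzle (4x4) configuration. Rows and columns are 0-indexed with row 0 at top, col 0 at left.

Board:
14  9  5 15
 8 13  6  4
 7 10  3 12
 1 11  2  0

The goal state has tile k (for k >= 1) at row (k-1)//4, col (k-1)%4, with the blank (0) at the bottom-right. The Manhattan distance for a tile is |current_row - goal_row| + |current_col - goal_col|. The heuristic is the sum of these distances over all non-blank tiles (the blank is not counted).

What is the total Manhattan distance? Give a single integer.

Answer: 36

Derivation:
Tile 14: (0,0)->(3,1) = 4
Tile 9: (0,1)->(2,0) = 3
Tile 5: (0,2)->(1,0) = 3
Tile 15: (0,3)->(3,2) = 4
Tile 8: (1,0)->(1,3) = 3
Tile 13: (1,1)->(3,0) = 3
Tile 6: (1,2)->(1,1) = 1
Tile 4: (1,3)->(0,3) = 1
Tile 7: (2,0)->(1,2) = 3
Tile 10: (2,1)->(2,1) = 0
Tile 3: (2,2)->(0,2) = 2
Tile 12: (2,3)->(2,3) = 0
Tile 1: (3,0)->(0,0) = 3
Tile 11: (3,1)->(2,2) = 2
Tile 2: (3,2)->(0,1) = 4
Sum: 4 + 3 + 3 + 4 + 3 + 3 + 1 + 1 + 3 + 0 + 2 + 0 + 3 + 2 + 4 = 36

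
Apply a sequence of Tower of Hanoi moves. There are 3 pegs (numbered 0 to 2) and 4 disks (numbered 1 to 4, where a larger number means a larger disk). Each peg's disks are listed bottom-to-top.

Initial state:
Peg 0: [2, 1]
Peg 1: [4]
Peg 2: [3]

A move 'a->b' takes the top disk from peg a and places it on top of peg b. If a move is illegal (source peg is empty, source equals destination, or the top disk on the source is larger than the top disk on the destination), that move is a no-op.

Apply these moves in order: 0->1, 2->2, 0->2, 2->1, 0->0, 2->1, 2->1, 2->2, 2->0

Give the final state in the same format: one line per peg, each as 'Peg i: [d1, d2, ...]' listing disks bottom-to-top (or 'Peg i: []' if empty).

After move 1 (0->1):
Peg 0: [2]
Peg 1: [4, 1]
Peg 2: [3]

After move 2 (2->2):
Peg 0: [2]
Peg 1: [4, 1]
Peg 2: [3]

After move 3 (0->2):
Peg 0: []
Peg 1: [4, 1]
Peg 2: [3, 2]

After move 4 (2->1):
Peg 0: []
Peg 1: [4, 1]
Peg 2: [3, 2]

After move 5 (0->0):
Peg 0: []
Peg 1: [4, 1]
Peg 2: [3, 2]

After move 6 (2->1):
Peg 0: []
Peg 1: [4, 1]
Peg 2: [3, 2]

After move 7 (2->1):
Peg 0: []
Peg 1: [4, 1]
Peg 2: [3, 2]

After move 8 (2->2):
Peg 0: []
Peg 1: [4, 1]
Peg 2: [3, 2]

After move 9 (2->0):
Peg 0: [2]
Peg 1: [4, 1]
Peg 2: [3]

Answer: Peg 0: [2]
Peg 1: [4, 1]
Peg 2: [3]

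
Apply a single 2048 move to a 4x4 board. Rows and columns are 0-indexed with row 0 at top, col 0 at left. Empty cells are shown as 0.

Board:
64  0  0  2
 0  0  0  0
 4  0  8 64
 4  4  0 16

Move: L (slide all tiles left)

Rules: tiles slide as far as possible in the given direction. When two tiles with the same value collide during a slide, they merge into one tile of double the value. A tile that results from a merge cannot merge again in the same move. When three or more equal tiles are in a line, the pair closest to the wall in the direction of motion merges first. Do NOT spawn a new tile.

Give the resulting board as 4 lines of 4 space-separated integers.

Slide left:
row 0: [64, 0, 0, 2] -> [64, 2, 0, 0]
row 1: [0, 0, 0, 0] -> [0, 0, 0, 0]
row 2: [4, 0, 8, 64] -> [4, 8, 64, 0]
row 3: [4, 4, 0, 16] -> [8, 16, 0, 0]

Answer: 64  2  0  0
 0  0  0  0
 4  8 64  0
 8 16  0  0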